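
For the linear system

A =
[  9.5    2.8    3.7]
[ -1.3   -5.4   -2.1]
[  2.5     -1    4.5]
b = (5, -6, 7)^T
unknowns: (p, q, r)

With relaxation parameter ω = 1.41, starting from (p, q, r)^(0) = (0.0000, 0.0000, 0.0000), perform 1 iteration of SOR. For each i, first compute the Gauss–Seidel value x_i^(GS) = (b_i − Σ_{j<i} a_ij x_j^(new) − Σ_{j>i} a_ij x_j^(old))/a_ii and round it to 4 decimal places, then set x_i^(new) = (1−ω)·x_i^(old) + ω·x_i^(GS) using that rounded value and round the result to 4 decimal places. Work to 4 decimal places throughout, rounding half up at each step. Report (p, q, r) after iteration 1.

Iteration 1:
  p: GS value = (5 - (2.8)·0.0000 - (3.7)·0.0000) / (9.5) = 0.5263;  p ← (1−ω)·0.0000 + ω·0.5263 = 0.7421
  q: GS value = (-6 - (-1.3)·0.7421 - (-2.1)·0.0000) / (-5.4) = 0.9325;  q ← (1−ω)·0.0000 + ω·0.9325 = 1.3148
  r: GS value = (7 - (2.5)·0.7421 - (-1)·1.3148) / (4.5) = 1.4355;  r ← (1−ω)·0.0000 + ω·1.4355 = 2.0241

(0.7421, 1.3148, 2.0241)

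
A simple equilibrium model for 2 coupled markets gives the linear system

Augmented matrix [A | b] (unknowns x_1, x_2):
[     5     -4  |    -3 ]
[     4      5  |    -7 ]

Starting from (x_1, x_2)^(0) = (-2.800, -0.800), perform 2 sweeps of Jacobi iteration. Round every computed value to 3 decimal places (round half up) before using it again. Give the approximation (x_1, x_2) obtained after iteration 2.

Iteration 1:
  x_1 = (-3 - (-4)·-0.800) / (5) = -1.240
  x_2 = (-7 - (4)·-2.800) / (5) = 0.840
Iteration 2:
  x_1 = (-3 - (-4)·0.840) / (5) = 0.072
  x_2 = (-7 - (4)·-1.240) / (5) = -0.408

(0.072, -0.408)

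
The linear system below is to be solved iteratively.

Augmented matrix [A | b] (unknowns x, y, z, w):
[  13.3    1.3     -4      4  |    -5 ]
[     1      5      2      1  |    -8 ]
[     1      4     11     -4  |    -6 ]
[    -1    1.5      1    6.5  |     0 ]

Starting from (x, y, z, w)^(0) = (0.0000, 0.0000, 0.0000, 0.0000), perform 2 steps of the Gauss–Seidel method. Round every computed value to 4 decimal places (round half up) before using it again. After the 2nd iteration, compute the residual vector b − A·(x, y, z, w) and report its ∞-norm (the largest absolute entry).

Iteration 1:
  x = (-5 - (1.3)·0.0000 - (-4)·0.0000 - (4)·0.0000) / (13.3) = -0.3759
  y = (-8 - (1)·-0.3759 - (2)·0.0000 - (1)·0.0000) / (5) = -1.5248
  z = (-6 - (1)·-0.3759 - (4)·-1.5248 - (-4)·0.0000) / (11) = 0.0432
  w = (0 - (-1)·-0.3759 - (1.5)·-1.5248 - (1)·0.0432) / (6.5) = 0.2874
Iteration 2:
  x = (-5 - (1.3)·-1.5248 - (-4)·0.0432 - (4)·0.2874) / (13.3) = -0.3003
  y = (-8 - (1)·-0.3003 - (2)·0.0432 - (1)·0.2874) / (5) = -1.6147
  z = (-6 - (1)·-0.3003 - (4)·-1.6147 - (-4)·0.2874) / (11) = 0.1735
  w = (0 - (-1)·-0.3003 - (1.5)·-1.6147 - (1)·0.1735) / (6.5) = 0.2997
Residual b − A·x = (0.5883, -0.2729, 0.0494, 0.0002); ∞-norm = 0.5883

0.5883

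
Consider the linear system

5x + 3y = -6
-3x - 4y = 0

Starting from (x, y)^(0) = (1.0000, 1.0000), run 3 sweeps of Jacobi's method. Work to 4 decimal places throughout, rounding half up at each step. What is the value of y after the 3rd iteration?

0.5625

Iteration 1:
  x = (-6 - (3)·1.0000) / (5) = -1.8000
  y = (0 - (-3)·1.0000) / (-4) = -0.7500
Iteration 2:
  x = (-6 - (3)·-0.7500) / (5) = -0.7500
  y = (0 - (-3)·-1.8000) / (-4) = 1.3500
Iteration 3:
  x = (-6 - (3)·1.3500) / (5) = -2.0100
  y = (0 - (-3)·-0.7500) / (-4) = 0.5625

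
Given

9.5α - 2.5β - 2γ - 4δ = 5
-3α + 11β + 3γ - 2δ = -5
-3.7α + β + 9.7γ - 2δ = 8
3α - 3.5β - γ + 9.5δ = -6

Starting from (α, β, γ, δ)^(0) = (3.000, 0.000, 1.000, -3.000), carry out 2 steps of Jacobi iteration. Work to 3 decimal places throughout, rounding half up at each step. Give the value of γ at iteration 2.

0.367

Iteration 1:
  α = (5 - (-2.5)·0.000 - (-2)·1.000 - (-4)·-3.000) / (9.5) = -0.526
  β = (-5 - (-3)·3.000 - (3)·1.000 - (-2)·-3.000) / (11) = -0.455
  γ = (8 - (-3.7)·3.000 - (1)·0.000 - (-2)·-3.000) / (9.7) = 1.351
  δ = (-6 - (3)·3.000 - (-3.5)·0.000 - (-1)·1.000) / (9.5) = -1.474
Iteration 2:
  α = (5 - (-2.5)·-0.455 - (-2)·1.351 - (-4)·-1.474) / (9.5) = 0.070
  β = (-5 - (-3)·-0.526 - (3)·1.351 - (-2)·-1.474) / (11) = -1.234
  γ = (8 - (-3.7)·-0.526 - (1)·-0.455 - (-2)·-1.474) / (9.7) = 0.367
  δ = (-6 - (3)·-0.526 - (-3.5)·-0.455 - (-1)·1.351) / (9.5) = -0.491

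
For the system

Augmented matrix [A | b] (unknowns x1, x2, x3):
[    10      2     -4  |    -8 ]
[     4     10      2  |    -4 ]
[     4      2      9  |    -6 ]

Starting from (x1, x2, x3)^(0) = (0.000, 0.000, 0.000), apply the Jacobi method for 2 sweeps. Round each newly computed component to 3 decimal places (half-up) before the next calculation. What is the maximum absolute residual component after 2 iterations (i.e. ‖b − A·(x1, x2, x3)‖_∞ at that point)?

Iteration 1:
  x1 = (-8 - (2)·0.000 - (-4)·0.000) / (10) = -0.800
  x2 = (-4 - (4)·0.000 - (2)·0.000) / (10) = -0.400
  x3 = (-6 - (4)·0.000 - (2)·0.000) / (9) = -0.667
Iteration 2:
  x1 = (-8 - (2)·-0.400 - (-4)·-0.667) / (10) = -0.987
  x2 = (-4 - (4)·-0.800 - (2)·-0.667) / (10) = 0.053
  x3 = (-6 - (4)·-0.800 - (2)·-0.400) / (9) = -0.222
Residual b − A·x = (0.876, -0.138, -0.160); ∞-norm = 0.876

0.876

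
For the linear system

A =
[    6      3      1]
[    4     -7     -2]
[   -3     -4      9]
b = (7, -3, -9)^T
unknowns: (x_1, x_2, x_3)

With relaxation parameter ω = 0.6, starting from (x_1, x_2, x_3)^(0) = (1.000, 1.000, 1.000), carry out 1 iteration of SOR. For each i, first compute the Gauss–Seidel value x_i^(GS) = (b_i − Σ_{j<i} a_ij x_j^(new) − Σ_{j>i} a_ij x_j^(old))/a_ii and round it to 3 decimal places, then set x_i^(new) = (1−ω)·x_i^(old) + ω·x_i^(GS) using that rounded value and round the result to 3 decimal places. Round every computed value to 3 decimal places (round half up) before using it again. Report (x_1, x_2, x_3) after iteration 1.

(0.700, 0.726, 0.134)

Iteration 1:
  x_1: GS value = (7 - (3)·1.000 - (1)·1.000) / (6) = 0.500;  x_1 ← (1−ω)·1.000 + ω·0.500 = 0.700
  x_2: GS value = (-3 - (4)·0.700 - (-2)·1.000) / (-7) = 0.543;  x_2 ← (1−ω)·1.000 + ω·0.543 = 0.726
  x_3: GS value = (-9 - (-3)·0.700 - (-4)·0.726) / (9) = -0.444;  x_3 ← (1−ω)·1.000 + ω·-0.444 = 0.134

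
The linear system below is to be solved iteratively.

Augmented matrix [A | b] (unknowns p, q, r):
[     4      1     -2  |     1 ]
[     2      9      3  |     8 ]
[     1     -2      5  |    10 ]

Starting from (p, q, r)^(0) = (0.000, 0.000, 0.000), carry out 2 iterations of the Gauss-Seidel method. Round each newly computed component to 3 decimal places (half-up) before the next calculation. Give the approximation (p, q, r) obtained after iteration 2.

(1.183, -0.135, 1.709)

Iteration 1:
  p = (1 - (1)·0.000 - (-2)·0.000) / (4) = 0.250
  q = (8 - (2)·0.250 - (3)·0.000) / (9) = 0.833
  r = (10 - (1)·0.250 - (-2)·0.833) / (5) = 2.283
Iteration 2:
  p = (1 - (1)·0.833 - (-2)·2.283) / (4) = 1.183
  q = (8 - (2)·1.183 - (3)·2.283) / (9) = -0.135
  r = (10 - (1)·1.183 - (-2)·-0.135) / (5) = 1.709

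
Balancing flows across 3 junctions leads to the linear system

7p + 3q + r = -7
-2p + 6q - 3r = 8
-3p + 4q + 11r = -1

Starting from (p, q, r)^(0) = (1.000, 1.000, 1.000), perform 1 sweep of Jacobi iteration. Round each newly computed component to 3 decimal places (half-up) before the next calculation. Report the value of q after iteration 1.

2.167

Iteration 1:
  p = (-7 - (3)·1.000 - (1)·1.000) / (7) = -1.571
  q = (8 - (-2)·1.000 - (-3)·1.000) / (6) = 2.167
  r = (-1 - (-3)·1.000 - (4)·1.000) / (11) = -0.182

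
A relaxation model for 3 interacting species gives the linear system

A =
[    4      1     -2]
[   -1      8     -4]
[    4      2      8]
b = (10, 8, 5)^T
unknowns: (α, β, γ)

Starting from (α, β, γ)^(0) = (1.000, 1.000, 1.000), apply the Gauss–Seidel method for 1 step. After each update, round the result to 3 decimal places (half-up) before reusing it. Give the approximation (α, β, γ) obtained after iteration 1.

Iteration 1:
  α = (10 - (1)·1.000 - (-2)·1.000) / (4) = 2.750
  β = (8 - (-1)·2.750 - (-4)·1.000) / (8) = 1.844
  γ = (5 - (4)·2.750 - (2)·1.844) / (8) = -1.211

(2.750, 1.844, -1.211)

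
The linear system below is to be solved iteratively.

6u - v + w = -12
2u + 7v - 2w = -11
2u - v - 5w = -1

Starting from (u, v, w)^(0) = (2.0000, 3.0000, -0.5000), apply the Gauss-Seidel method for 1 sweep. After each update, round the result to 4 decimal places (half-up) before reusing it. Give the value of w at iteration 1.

Iteration 1:
  u = (-12 - (-1)·3.0000 - (1)·-0.5000) / (6) = -1.4167
  v = (-11 - (2)·-1.4167 - (-2)·-0.5000) / (7) = -1.3095
  w = (-1 - (2)·-1.4167 - (-1)·-1.3095) / (-5) = -0.1048

-0.1048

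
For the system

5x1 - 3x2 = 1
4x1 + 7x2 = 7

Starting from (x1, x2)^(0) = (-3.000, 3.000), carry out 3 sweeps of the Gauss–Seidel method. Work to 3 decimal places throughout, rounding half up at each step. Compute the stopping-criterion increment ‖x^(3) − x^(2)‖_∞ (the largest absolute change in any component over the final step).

Iteration 1:
  x1 = (1 - (-3)·3.000) / (5) = 2.000
  x2 = (7 - (4)·2.000) / (7) = -0.143
Iteration 2:
  x1 = (1 - (-3)·-0.143) / (5) = 0.114
  x2 = (7 - (4)·0.114) / (7) = 0.935
Iteration 3:
  x1 = (1 - (-3)·0.935) / (5) = 0.761
  x2 = (7 - (4)·0.761) / (7) = 0.565
Change: (0.647, -0.370) → max |·| = 0.647

0.647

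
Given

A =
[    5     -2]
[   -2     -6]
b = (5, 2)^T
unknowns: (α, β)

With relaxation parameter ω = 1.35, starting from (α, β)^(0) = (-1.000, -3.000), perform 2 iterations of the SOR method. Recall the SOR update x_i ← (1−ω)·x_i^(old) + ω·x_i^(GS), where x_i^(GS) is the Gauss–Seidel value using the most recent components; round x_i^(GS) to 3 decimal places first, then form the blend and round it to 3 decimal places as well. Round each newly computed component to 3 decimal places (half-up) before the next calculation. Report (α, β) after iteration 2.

Iteration 1:
  α: GS value = (5 - (-2)·-3.000) / (5) = -0.200;  α ← (1−ω)·-1.000 + ω·-0.200 = 0.080
  β: GS value = (2 - (-2)·0.080) / (-6) = -0.360;  β ← (1−ω)·-3.000 + ω·-0.360 = 0.564
Iteration 2:
  α: GS value = (5 - (-2)·0.564) / (5) = 1.226;  α ← (1−ω)·0.080 + ω·1.226 = 1.627
  β: GS value = (2 - (-2)·1.627) / (-6) = -0.876;  β ← (1−ω)·0.564 + ω·-0.876 = -1.380

(1.627, -1.380)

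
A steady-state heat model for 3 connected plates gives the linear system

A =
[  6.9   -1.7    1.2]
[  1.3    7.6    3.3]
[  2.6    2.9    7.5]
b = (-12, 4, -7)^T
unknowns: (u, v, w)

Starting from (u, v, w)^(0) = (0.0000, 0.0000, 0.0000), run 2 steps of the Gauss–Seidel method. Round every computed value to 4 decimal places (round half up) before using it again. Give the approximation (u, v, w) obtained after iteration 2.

(-1.4233, 1.0516, -0.8465)

Iteration 1:
  u = (-12 - (-1.7)·0.0000 - (1.2)·0.0000) / (6.9) = -1.7391
  v = (4 - (1.3)·-1.7391 - (3.3)·0.0000) / (7.6) = 0.8238
  w = (-7 - (2.6)·-1.7391 - (2.9)·0.8238) / (7.5) = -0.6490
Iteration 2:
  u = (-12 - (-1.7)·0.8238 - (1.2)·-0.6490) / (6.9) = -1.4233
  v = (4 - (1.3)·-1.4233 - (3.3)·-0.6490) / (7.6) = 1.0516
  w = (-7 - (2.6)·-1.4233 - (2.9)·1.0516) / (7.5) = -0.8465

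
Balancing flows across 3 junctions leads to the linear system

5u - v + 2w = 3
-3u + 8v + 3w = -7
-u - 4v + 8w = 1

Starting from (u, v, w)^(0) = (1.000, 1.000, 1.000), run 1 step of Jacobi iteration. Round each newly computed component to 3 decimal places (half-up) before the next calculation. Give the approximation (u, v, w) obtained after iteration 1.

Iteration 1:
  u = (3 - (-1)·1.000 - (2)·1.000) / (5) = 0.400
  v = (-7 - (-3)·1.000 - (3)·1.000) / (8) = -0.875
  w = (1 - (-1)·1.000 - (-4)·1.000) / (8) = 0.750

(0.400, -0.875, 0.750)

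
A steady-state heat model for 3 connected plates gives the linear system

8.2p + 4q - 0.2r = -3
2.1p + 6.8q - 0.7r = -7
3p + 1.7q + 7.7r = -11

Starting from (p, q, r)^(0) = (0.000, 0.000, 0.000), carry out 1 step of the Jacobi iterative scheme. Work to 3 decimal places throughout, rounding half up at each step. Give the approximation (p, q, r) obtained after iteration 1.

Iteration 1:
  p = (-3 - (4)·0.000 - (-0.2)·0.000) / (8.2) = -0.366
  q = (-7 - (2.1)·0.000 - (-0.7)·0.000) / (6.8) = -1.029
  r = (-11 - (3)·0.000 - (1.7)·0.000) / (7.7) = -1.429

(-0.366, -1.029, -1.429)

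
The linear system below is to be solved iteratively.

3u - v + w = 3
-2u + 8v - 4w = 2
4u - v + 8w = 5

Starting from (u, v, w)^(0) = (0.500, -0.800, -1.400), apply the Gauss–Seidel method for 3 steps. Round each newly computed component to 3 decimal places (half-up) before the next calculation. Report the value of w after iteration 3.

Iteration 1:
  u = (3 - (-1)·-0.800 - (1)·-1.400) / (3) = 1.200
  v = (2 - (-2)·1.200 - (-4)·-1.400) / (8) = -0.150
  w = (5 - (4)·1.200 - (-1)·-0.150) / (8) = 0.006
Iteration 2:
  u = (3 - (-1)·-0.150 - (1)·0.006) / (3) = 0.948
  v = (2 - (-2)·0.948 - (-4)·0.006) / (8) = 0.490
  w = (5 - (4)·0.948 - (-1)·0.490) / (8) = 0.212
Iteration 3:
  u = (3 - (-1)·0.490 - (1)·0.212) / (3) = 1.093
  v = (2 - (-2)·1.093 - (-4)·0.212) / (8) = 0.629
  w = (5 - (4)·1.093 - (-1)·0.629) / (8) = 0.157

0.157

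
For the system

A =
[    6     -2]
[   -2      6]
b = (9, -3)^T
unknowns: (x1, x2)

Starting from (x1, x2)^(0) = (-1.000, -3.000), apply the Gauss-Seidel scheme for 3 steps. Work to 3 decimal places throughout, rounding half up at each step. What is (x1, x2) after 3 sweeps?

Iteration 1:
  x1 = (9 - (-2)·-3.000) / (6) = 0.500
  x2 = (-3 - (-2)·0.500) / (6) = -0.333
Iteration 2:
  x1 = (9 - (-2)·-0.333) / (6) = 1.389
  x2 = (-3 - (-2)·1.389) / (6) = -0.037
Iteration 3:
  x1 = (9 - (-2)·-0.037) / (6) = 1.488
  x2 = (-3 - (-2)·1.488) / (6) = -0.004

(1.488, -0.004)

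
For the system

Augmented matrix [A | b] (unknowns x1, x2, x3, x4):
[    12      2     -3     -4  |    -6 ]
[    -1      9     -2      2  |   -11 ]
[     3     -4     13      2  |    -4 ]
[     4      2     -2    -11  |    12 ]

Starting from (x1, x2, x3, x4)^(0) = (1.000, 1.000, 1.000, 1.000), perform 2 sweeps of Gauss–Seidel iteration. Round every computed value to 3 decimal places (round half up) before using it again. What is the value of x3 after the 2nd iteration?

Iteration 1:
  x1 = (-6 - (2)·1.000 - (-3)·1.000 - (-4)·1.000) / (12) = -0.083
  x2 = (-11 - (-1)·-0.083 - (-2)·1.000 - (2)·1.000) / (9) = -1.231
  x3 = (-4 - (3)·-0.083 - (-4)·-1.231 - (2)·1.000) / (13) = -0.821
  x4 = (12 - (4)·-0.083 - (2)·-1.231 - (-2)·-0.821) / (-11) = -1.196
Iteration 2:
  x1 = (-6 - (2)·-1.231 - (-3)·-0.821 - (-4)·-1.196) / (12) = -0.899
  x2 = (-11 - (-1)·-0.899 - (-2)·-0.821 - (2)·-1.196) / (9) = -1.239
  x3 = (-4 - (3)·-0.899 - (-4)·-1.239 - (2)·-1.196) / (13) = -0.297
  x4 = (12 - (4)·-0.899 - (2)·-1.239 - (-2)·-0.297) / (-11) = -1.589

-0.297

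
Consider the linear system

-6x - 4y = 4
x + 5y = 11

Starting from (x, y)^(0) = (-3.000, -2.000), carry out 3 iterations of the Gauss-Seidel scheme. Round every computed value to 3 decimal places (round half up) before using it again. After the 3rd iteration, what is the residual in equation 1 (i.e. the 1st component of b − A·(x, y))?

Iteration 1:
  x = (4 - (-4)·-2.000) / (-6) = 0.667
  y = (11 - (1)·0.667) / (5) = 2.067
Iteration 2:
  x = (4 - (-4)·2.067) / (-6) = -2.045
  y = (11 - (1)·-2.045) / (5) = 2.609
Iteration 3:
  x = (4 - (-4)·2.609) / (-6) = -2.406
  y = (11 - (1)·-2.406) / (5) = 2.681
Residual b − A·x = (0.288, 0.001)

0.288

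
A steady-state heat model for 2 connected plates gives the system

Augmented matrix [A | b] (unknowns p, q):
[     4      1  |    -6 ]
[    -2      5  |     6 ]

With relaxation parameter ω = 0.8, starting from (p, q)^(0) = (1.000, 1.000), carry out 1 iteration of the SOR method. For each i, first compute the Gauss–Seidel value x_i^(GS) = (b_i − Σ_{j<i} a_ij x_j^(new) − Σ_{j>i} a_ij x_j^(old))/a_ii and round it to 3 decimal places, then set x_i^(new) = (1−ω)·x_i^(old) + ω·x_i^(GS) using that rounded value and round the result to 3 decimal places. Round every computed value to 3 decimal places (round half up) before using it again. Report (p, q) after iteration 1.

Iteration 1:
  p: GS value = (-6 - (1)·1.000) / (4) = -1.750;  p ← (1−ω)·1.000 + ω·-1.750 = -1.200
  q: GS value = (6 - (-2)·-1.200) / (5) = 0.720;  q ← (1−ω)·1.000 + ω·0.720 = 0.776

(-1.200, 0.776)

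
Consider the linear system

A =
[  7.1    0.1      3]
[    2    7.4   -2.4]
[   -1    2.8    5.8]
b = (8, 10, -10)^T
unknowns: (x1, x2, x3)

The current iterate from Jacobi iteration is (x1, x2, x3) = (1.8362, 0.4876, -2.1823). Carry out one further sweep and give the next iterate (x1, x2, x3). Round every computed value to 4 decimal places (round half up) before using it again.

(2.0420, 0.1473, -1.6429)

One sweep:
  x1 = (8 - (0.1)·0.4876 - (3)·-2.1823) / (7.1) = 2.0420
  x2 = (10 - (2)·1.8362 - (-2.4)·-2.1823) / (7.4) = 0.1473
  x3 = (-10 - (-1)·1.8362 - (2.8)·0.4876) / (5.8) = -1.6429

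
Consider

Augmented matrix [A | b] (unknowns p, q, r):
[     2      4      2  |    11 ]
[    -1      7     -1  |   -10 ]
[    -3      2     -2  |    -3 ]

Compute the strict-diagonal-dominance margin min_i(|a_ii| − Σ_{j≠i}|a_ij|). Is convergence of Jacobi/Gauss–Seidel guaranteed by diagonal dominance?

-4

row 1: |2| − (4+2) = -4
row 2: |7| − (1+1) = 5
row 3: |-2| − (3+2) = -3
minimum over rows = -4 → not strictly diagonally dominant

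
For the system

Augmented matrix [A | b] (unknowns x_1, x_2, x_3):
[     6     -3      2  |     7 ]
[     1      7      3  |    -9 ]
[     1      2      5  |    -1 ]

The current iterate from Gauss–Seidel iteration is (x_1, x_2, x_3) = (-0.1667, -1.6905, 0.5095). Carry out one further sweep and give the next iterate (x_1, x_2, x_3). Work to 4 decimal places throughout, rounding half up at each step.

(0.1516, -1.5257, 0.3800)

One sweep:
  x_1 = (7 - (-3)·-1.6905 - (2)·0.5095) / (6) = 0.1516
  x_2 = (-9 - (1)·0.1516 - (3)·0.5095) / (7) = -1.5257
  x_3 = (-1 - (1)·0.1516 - (2)·-1.5257) / (5) = 0.3800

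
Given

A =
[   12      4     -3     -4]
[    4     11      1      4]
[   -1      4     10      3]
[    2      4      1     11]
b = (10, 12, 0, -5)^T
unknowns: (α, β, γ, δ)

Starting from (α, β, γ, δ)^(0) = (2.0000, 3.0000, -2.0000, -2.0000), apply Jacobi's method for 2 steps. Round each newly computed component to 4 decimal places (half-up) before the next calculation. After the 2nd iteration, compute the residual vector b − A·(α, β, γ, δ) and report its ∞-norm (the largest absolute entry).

Iteration 1:
  α = (10 - (4)·3.0000 - (-3)·-2.0000 - (-4)·-2.0000) / (12) = -1.3333
  β = (12 - (4)·2.0000 - (1)·-2.0000 - (4)·-2.0000) / (11) = 1.2727
  γ = (0 - (-1)·2.0000 - (4)·3.0000 - (3)·-2.0000) / (10) = -0.4000
  δ = (-5 - (2)·2.0000 - (4)·3.0000 - (1)·-2.0000) / (11) = -1.7273
Iteration 2:
  α = (10 - (4)·1.2727 - (-3)·-0.4000 - (-4)·-1.7273) / (12) = -0.2667
  β = (12 - (4)·-1.3333 - (1)·-0.4000 - (4)·-1.7273) / (11) = 2.2402
  γ = (0 - (-1)·-1.3333 - (4)·1.2727 - (3)·-1.7273) / (10) = -0.1242
  δ = (-5 - (2)·-1.3333 - (4)·1.2727 - (1)·-0.4000) / (11) = -0.6386
Residual b − A·x = (1.3126, -8.8968, -6.0697, -6.2786); ∞-norm = 8.8968

8.8968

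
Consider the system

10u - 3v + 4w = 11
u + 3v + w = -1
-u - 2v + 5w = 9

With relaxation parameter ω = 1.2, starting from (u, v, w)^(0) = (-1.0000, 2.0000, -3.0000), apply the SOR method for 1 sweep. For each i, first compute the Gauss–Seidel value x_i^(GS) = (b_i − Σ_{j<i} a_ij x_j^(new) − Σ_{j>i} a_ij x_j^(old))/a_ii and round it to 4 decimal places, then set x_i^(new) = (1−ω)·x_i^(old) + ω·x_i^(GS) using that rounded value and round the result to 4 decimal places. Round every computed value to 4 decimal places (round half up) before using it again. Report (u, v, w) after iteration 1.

Iteration 1:
  u: GS value = (11 - (-3)·2.0000 - (4)·-3.0000) / (10) = 2.9000;  u ← (1−ω)·-1.0000 + ω·2.9000 = 3.6800
  v: GS value = (-1 - (1)·3.6800 - (1)·-3.0000) / (3) = -0.5600;  v ← (1−ω)·2.0000 + ω·-0.5600 = -1.0720
  w: GS value = (9 - (-1)·3.6800 - (-2)·-1.0720) / (5) = 2.1072;  w ← (1−ω)·-3.0000 + ω·2.1072 = 3.1286

(3.6800, -1.0720, 3.1286)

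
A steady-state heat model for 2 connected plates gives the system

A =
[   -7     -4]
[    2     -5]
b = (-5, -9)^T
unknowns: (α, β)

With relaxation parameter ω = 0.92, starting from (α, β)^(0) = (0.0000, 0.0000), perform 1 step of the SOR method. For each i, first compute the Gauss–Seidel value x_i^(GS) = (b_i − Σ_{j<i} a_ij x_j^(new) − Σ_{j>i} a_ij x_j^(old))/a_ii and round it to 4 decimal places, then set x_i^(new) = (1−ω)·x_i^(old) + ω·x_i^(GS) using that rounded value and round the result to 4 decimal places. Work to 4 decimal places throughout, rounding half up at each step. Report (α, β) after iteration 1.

(0.6572, 1.8979)

Iteration 1:
  α: GS value = (-5 - (-4)·0.0000) / (-7) = 0.7143;  α ← (1−ω)·0.0000 + ω·0.7143 = 0.6572
  β: GS value = (-9 - (2)·0.6572) / (-5) = 2.0629;  β ← (1−ω)·0.0000 + ω·2.0629 = 1.8979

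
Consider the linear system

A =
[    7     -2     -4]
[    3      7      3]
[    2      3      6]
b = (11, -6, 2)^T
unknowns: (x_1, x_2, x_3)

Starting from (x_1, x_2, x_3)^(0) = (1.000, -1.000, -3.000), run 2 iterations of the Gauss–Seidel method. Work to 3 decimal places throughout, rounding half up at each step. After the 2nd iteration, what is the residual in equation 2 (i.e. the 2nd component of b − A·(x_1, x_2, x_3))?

-1.226

Iteration 1:
  x_1 = (11 - (-2)·-1.000 - (-4)·-3.000) / (7) = -0.429
  x_2 = (-6 - (3)·-0.429 - (3)·-3.000) / (7) = 0.612
  x_3 = (2 - (2)·-0.429 - (3)·0.612) / (6) = 0.170
Iteration 2:
  x_1 = (11 - (-2)·0.612 - (-4)·0.170) / (7) = 1.843
  x_2 = (-6 - (3)·1.843 - (3)·0.170) / (7) = -1.720
  x_3 = (2 - (2)·1.843 - (3)·-1.720) / (6) = 0.579
Residual b − A·x = (-3.025, -1.226, 0.000)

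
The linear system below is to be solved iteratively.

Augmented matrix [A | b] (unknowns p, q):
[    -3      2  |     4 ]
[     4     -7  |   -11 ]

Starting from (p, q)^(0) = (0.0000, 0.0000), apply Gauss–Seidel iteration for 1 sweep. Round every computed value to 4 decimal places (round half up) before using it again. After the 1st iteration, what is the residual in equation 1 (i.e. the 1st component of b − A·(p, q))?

-1.6189

Iteration 1:
  p = (4 - (2)·0.0000) / (-3) = -1.3333
  q = (-11 - (4)·-1.3333) / (-7) = 0.8095
Residual b − A·x = (-1.6189, -0.0003)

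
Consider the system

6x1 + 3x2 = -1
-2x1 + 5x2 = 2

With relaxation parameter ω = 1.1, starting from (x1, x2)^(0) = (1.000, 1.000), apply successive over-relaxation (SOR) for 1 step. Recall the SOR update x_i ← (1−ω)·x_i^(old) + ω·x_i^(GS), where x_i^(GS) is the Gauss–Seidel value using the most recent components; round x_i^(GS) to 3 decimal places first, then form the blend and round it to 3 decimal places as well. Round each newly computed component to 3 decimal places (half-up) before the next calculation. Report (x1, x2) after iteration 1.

(-0.834, -0.027)

Iteration 1:
  x1: GS value = (-1 - (3)·1.000) / (6) = -0.667;  x1 ← (1−ω)·1.000 + ω·-0.667 = -0.834
  x2: GS value = (2 - (-2)·-0.834) / (5) = 0.066;  x2 ← (1−ω)·1.000 + ω·0.066 = -0.027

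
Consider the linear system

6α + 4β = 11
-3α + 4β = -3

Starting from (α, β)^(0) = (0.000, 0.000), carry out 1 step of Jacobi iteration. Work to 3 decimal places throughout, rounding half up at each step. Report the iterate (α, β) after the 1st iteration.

(1.833, -0.750)

Iteration 1:
  α = (11 - (4)·0.000) / (6) = 1.833
  β = (-3 - (-3)·0.000) / (4) = -0.750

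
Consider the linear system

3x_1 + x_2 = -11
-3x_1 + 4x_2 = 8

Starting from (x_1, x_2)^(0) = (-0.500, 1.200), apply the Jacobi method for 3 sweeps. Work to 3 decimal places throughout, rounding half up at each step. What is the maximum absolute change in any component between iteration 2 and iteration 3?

Iteration 1:
  x_1 = (-11 - (1)·1.200) / (3) = -4.067
  x_2 = (8 - (-3)·-0.500) / (4) = 1.625
Iteration 2:
  x_1 = (-11 - (1)·1.625) / (3) = -4.208
  x_2 = (8 - (-3)·-4.067) / (4) = -1.050
Iteration 3:
  x_1 = (-11 - (1)·-1.050) / (3) = -3.317
  x_2 = (8 - (-3)·-4.208) / (4) = -1.156
Change: (0.891, -0.106) → max |·| = 0.891

0.891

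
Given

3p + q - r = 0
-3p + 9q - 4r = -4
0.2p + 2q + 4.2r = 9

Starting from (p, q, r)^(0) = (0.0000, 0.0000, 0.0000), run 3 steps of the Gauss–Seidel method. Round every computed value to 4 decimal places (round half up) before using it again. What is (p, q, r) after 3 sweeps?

(0.2502, 0.3784, 1.9508)

Iteration 1:
  p = (0 - (1)·0.0000 - (-1)·0.0000) / (3) = 0.0000
  q = (-4 - (-3)·0.0000 - (-4)·0.0000) / (9) = -0.4444
  r = (9 - (0.2)·0.0000 - (2)·-0.4444) / (4.2) = 2.3545
Iteration 2:
  p = (0 - (1)·-0.4444 - (-1)·2.3545) / (3) = 0.9330
  q = (-4 - (-3)·0.9330 - (-4)·2.3545) / (9) = 0.9130
  r = (9 - (0.2)·0.9330 - (2)·0.9130) / (4.2) = 1.6637
Iteration 3:
  p = (0 - (1)·0.9130 - (-1)·1.6637) / (3) = 0.2502
  q = (-4 - (-3)·0.2502 - (-4)·1.6637) / (9) = 0.3784
  r = (9 - (0.2)·0.2502 - (2)·0.3784) / (4.2) = 1.9508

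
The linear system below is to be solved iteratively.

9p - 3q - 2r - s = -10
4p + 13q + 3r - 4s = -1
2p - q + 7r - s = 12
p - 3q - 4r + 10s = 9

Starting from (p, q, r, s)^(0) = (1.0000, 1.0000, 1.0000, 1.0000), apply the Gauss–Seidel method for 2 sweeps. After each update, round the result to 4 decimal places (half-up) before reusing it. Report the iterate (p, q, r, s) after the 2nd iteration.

(-0.4218, 0.1403, 2.1101, 1.8283)

Iteration 1:
  p = (-10 - (-3)·1.0000 - (-2)·1.0000 - (-1)·1.0000) / (9) = -0.4444
  q = (-1 - (4)·-0.4444 - (3)·1.0000 - (-4)·1.0000) / (13) = 0.1367
  r = (12 - (2)·-0.4444 - (-1)·0.1367 - (-1)·1.0000) / (7) = 2.0036
  s = (9 - (1)·-0.4444 - (-3)·0.1367 - (-4)·2.0036) / (10) = 1.7869
Iteration 2:
  p = (-10 - (-3)·0.1367 - (-2)·2.0036 - (-1)·1.7869) / (9) = -0.4218
  q = (-1 - (4)·-0.4218 - (3)·2.0036 - (-4)·1.7869) / (13) = 0.1403
  r = (12 - (2)·-0.4218 - (-1)·0.1403 - (-1)·1.7869) / (7) = 2.1101
  s = (9 - (1)·-0.4218 - (-3)·0.1403 - (-4)·2.1101) / (10) = 1.8283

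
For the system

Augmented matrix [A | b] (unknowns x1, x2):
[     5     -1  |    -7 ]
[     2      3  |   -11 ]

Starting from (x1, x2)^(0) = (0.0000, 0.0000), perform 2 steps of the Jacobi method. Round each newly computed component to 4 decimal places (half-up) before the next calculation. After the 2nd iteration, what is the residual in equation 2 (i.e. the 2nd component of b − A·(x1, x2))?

1.4665

Iteration 1:
  x1 = (-7 - (-1)·0.0000) / (5) = -1.4000
  x2 = (-11 - (2)·0.0000) / (3) = -3.6667
Iteration 2:
  x1 = (-7 - (-1)·-3.6667) / (5) = -2.1333
  x2 = (-11 - (2)·-1.4000) / (3) = -2.7333
Residual b − A·x = (0.9332, 1.4665)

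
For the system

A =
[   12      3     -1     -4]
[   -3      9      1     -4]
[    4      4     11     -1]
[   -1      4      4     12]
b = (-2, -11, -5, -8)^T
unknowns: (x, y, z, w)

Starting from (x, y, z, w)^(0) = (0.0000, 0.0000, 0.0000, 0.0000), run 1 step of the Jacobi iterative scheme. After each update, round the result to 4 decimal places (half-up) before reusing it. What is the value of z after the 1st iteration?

Iteration 1:
  x = (-2 - (3)·0.0000 - (-1)·0.0000 - (-4)·0.0000) / (12) = -0.1667
  y = (-11 - (-3)·0.0000 - (1)·0.0000 - (-4)·0.0000) / (9) = -1.2222
  z = (-5 - (4)·0.0000 - (4)·0.0000 - (-1)·0.0000) / (11) = -0.4545
  w = (-8 - (-1)·0.0000 - (4)·0.0000 - (4)·0.0000) / (12) = -0.6667

-0.4545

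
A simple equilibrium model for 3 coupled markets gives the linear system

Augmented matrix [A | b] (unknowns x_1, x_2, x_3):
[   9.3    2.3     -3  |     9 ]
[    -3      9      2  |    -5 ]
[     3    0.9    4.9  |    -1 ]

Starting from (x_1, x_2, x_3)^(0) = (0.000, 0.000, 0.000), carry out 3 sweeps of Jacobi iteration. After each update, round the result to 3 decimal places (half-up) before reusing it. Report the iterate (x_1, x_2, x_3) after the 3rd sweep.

Iteration 1:
  x_1 = (9 - (2.3)·0.000 - (-3)·0.000) / (9.3) = 0.968
  x_2 = (-5 - (-3)·0.000 - (2)·0.000) / (9) = -0.556
  x_3 = (-1 - (3)·0.000 - (0.9)·0.000) / (4.9) = -0.204
Iteration 2:
  x_1 = (9 - (2.3)·-0.556 - (-3)·-0.204) / (9.3) = 1.039
  x_2 = (-5 - (-3)·0.968 - (2)·-0.204) / (9) = -0.188
  x_3 = (-1 - (3)·0.968 - (0.9)·-0.556) / (4.9) = -0.695
Iteration 3:
  x_1 = (9 - (2.3)·-0.188 - (-3)·-0.695) / (9.3) = 0.790
  x_2 = (-5 - (-3)·1.039 - (2)·-0.695) / (9) = -0.055
  x_3 = (-1 - (3)·1.039 - (0.9)·-0.188) / (4.9) = -0.806

(0.790, -0.055, -0.806)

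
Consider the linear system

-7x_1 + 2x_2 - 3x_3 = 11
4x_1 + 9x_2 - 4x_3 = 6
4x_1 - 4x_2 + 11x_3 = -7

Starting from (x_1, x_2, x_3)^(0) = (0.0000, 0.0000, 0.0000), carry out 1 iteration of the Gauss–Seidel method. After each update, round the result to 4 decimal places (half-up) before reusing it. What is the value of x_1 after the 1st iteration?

Iteration 1:
  x_1 = (11 - (2)·0.0000 - (-3)·0.0000) / (-7) = -1.5714
  x_2 = (6 - (4)·-1.5714 - (-4)·0.0000) / (9) = 1.3651
  x_3 = (-7 - (4)·-1.5714 - (-4)·1.3651) / (11) = 0.4315

-1.5714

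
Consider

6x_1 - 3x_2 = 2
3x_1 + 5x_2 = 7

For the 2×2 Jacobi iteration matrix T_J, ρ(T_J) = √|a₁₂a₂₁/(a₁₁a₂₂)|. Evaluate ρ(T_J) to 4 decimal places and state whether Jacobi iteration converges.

0.5477

a₁₂a₂₁/(a₁₁a₂₂) = (-3)·(3) / ((6)·(5)) = -0.300000
ρ = √|-0.300000| = √0.300000 = 0.5477
ρ < 1, so Jacobi converges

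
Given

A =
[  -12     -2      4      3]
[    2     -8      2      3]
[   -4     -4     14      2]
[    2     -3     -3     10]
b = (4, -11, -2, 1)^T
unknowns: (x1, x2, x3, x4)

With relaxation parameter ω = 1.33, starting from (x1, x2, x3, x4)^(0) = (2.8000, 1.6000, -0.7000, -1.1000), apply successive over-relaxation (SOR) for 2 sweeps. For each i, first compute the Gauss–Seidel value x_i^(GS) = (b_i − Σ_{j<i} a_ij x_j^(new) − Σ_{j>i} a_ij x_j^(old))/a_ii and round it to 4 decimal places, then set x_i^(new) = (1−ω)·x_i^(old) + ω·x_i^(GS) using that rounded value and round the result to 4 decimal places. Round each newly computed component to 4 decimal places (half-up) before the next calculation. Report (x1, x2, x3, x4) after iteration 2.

Iteration 1:
  x1: GS value = (4 - (-2)·1.6000 - (4)·-0.7000 - (3)·-1.1000) / (-12) = -1.1083;  x1 ← (1−ω)·2.8000 + ω·-1.1083 = -2.3980
  x2: GS value = (-11 - (2)·-2.3980 - (2)·-0.7000 - (3)·-1.1000) / (-8) = 0.1880;  x2 ← (1−ω)·1.6000 + ω·0.1880 = -0.2780
  x3: GS value = (-2 - (-4)·-2.3980 - (-4)·-0.2780 - (2)·-1.1000) / (14) = -0.7503;  x3 ← (1−ω)·-0.7000 + ω·-0.7503 = -0.7669
  x4: GS value = (1 - (2)·-2.3980 - (-3)·-0.2780 - (-3)·-0.7669) / (10) = 0.2661;  x4 ← (1−ω)·-1.1000 + ω·0.2661 = 0.7169
Iteration 2:
  x1: GS value = (4 - (-2)·-0.2780 - (4)·-0.7669 - (3)·0.7169) / (-12) = -0.3634;  x1 ← (1−ω)·-2.3980 + ω·-0.3634 = 0.3080
  x2: GS value = (-11 - (2)·0.3080 - (2)·-0.7669 - (3)·0.7169) / (-8) = 1.5291;  x2 ← (1−ω)·-0.2780 + ω·1.5291 = 2.1254
  x3: GS value = (-2 - (-4)·0.3080 - (-4)·2.1254 - (2)·0.7169) / (14) = 0.4500;  x3 ← (1−ω)·-0.7669 + ω·0.4500 = 0.8516
  x4: GS value = (1 - (2)·0.3080 - (-3)·2.1254 - (-3)·0.8516) / (10) = 0.9315;  x4 ← (1−ω)·0.7169 + ω·0.9315 = 1.0023

(0.3080, 2.1254, 0.8516, 1.0023)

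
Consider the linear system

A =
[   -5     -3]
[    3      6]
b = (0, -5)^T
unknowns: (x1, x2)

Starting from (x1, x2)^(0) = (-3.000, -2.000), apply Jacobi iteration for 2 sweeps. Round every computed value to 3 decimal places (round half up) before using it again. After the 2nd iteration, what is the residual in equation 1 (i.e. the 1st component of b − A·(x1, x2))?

Iteration 1:
  x1 = (0 - (-3)·-2.000) / (-5) = 1.200
  x2 = (-5 - (3)·-3.000) / (6) = 0.667
Iteration 2:
  x1 = (0 - (-3)·0.667) / (-5) = -0.400
  x2 = (-5 - (3)·1.200) / (6) = -1.433
Residual b − A·x = (-6.299, 4.798)

-6.299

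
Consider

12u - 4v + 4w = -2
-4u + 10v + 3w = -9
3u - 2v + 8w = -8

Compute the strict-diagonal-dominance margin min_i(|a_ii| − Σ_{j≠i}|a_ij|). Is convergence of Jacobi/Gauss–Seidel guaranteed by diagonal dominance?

3

row 1: |12| − (4+4) = 4
row 2: |10| − (4+3) = 3
row 3: |8| − (3+2) = 3
minimum over rows = 3 → strictly diagonally dominant (convergence guaranteed)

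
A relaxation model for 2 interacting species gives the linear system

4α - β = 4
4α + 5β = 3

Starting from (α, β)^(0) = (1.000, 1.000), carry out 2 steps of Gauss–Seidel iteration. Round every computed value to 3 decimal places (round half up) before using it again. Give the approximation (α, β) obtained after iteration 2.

Iteration 1:
  α = (4 - (-1)·1.000) / (4) = 1.250
  β = (3 - (4)·1.250) / (5) = -0.400
Iteration 2:
  α = (4 - (-1)·-0.400) / (4) = 0.900
  β = (3 - (4)·0.900) / (5) = -0.120

(0.900, -0.120)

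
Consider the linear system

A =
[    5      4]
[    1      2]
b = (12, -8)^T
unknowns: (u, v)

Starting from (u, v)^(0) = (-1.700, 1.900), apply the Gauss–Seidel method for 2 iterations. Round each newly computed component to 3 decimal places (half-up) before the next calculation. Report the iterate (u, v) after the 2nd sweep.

(5.952, -6.976)

Iteration 1:
  u = (12 - (4)·1.900) / (5) = 0.880
  v = (-8 - (1)·0.880) / (2) = -4.440
Iteration 2:
  u = (12 - (4)·-4.440) / (5) = 5.952
  v = (-8 - (1)·5.952) / (2) = -6.976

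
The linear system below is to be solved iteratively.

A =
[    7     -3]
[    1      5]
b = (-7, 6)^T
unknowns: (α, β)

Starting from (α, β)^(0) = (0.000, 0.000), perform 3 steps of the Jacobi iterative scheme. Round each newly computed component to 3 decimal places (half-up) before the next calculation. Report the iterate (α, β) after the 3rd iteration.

Iteration 1:
  α = (-7 - (-3)·0.000) / (7) = -1.000
  β = (6 - (1)·0.000) / (5) = 1.200
Iteration 2:
  α = (-7 - (-3)·1.200) / (7) = -0.486
  β = (6 - (1)·-1.000) / (5) = 1.400
Iteration 3:
  α = (-7 - (-3)·1.400) / (7) = -0.400
  β = (6 - (1)·-0.486) / (5) = 1.297

(-0.400, 1.297)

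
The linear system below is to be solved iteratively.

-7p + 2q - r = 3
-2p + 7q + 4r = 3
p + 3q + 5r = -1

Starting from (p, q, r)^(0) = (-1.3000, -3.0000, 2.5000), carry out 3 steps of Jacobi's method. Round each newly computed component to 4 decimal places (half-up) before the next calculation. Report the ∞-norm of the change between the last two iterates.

0.6783

Iteration 1:
  p = (3 - (2)·-3.0000 - (-1)·2.5000) / (-7) = -1.6429
  q = (3 - (-2)·-1.3000 - (4)·2.5000) / (7) = -1.3714
  r = (-1 - (1)·-1.3000 - (3)·-3.0000) / (5) = 1.8600
Iteration 2:
  p = (3 - (2)·-1.3714 - (-1)·1.8600) / (-7) = -1.0861
  q = (3 - (-2)·-1.6429 - (4)·1.8600) / (7) = -1.1037
  r = (-1 - (1)·-1.6429 - (3)·-1.3714) / (5) = 0.9514
Iteration 3:
  p = (3 - (2)·-1.1037 - (-1)·0.9514) / (-7) = -0.8798
  q = (3 - (-2)·-1.0861 - (4)·0.9514) / (7) = -0.4254
  r = (-1 - (1)·-1.0861 - (3)·-1.1037) / (5) = 0.6794
Change: (0.2063, 0.6783, -0.2720) → max |·| = 0.6783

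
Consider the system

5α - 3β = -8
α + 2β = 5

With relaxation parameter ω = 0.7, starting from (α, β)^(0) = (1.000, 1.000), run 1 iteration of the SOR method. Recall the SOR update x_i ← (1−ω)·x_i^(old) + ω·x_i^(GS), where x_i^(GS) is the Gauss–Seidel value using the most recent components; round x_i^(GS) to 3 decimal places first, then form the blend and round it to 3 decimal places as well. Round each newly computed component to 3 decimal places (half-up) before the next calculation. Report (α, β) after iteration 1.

Iteration 1:
  α: GS value = (-8 - (-3)·1.000) / (5) = -1.000;  α ← (1−ω)·1.000 + ω·-1.000 = -0.400
  β: GS value = (5 - (1)·-0.400) / (2) = 2.700;  β ← (1−ω)·1.000 + ω·2.700 = 2.190

(-0.400, 2.190)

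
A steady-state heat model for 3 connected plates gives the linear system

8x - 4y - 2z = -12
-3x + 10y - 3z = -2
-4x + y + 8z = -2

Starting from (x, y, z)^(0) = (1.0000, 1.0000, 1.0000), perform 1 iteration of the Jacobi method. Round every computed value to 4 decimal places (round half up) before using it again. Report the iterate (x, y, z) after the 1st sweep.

Iteration 1:
  x = (-12 - (-4)·1.0000 - (-2)·1.0000) / (8) = -0.7500
  y = (-2 - (-3)·1.0000 - (-3)·1.0000) / (10) = 0.4000
  z = (-2 - (-4)·1.0000 - (1)·1.0000) / (8) = 0.1250

(-0.7500, 0.4000, 0.1250)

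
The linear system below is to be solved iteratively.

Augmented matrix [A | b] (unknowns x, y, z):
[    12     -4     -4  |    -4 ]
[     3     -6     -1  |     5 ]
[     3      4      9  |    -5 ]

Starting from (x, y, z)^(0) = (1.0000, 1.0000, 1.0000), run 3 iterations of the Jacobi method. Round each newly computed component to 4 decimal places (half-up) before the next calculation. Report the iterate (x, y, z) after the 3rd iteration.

(-0.6296, -1.2315, -0.0432)

Iteration 1:
  x = (-4 - (-4)·1.0000 - (-4)·1.0000) / (12) = 0.3333
  y = (5 - (3)·1.0000 - (-1)·1.0000) / (-6) = -0.5000
  z = (-5 - (3)·1.0000 - (4)·1.0000) / (9) = -1.3333
Iteration 2:
  x = (-4 - (-4)·-0.5000 - (-4)·-1.3333) / (12) = -0.9444
  y = (5 - (3)·0.3333 - (-1)·-1.3333) / (-6) = -0.4445
  z = (-5 - (3)·0.3333 - (4)·-0.5000) / (9) = -0.4444
Iteration 3:
  x = (-4 - (-4)·-0.4445 - (-4)·-0.4444) / (12) = -0.6296
  y = (5 - (3)·-0.9444 - (-1)·-0.4444) / (-6) = -1.2315
  z = (-5 - (3)·-0.9444 - (4)·-0.4445) / (9) = -0.0432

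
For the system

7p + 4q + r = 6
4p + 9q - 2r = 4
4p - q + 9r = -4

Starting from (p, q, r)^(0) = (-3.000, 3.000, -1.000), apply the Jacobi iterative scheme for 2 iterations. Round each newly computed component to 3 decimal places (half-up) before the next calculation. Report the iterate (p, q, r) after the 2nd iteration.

(-0.207, 1.033, 0.046)

Iteration 1:
  p = (6 - (4)·3.000 - (1)·-1.000) / (7) = -0.714
  q = (4 - (4)·-3.000 - (-2)·-1.000) / (9) = 1.556
  r = (-4 - (4)·-3.000 - (-1)·3.000) / (9) = 1.222
Iteration 2:
  p = (6 - (4)·1.556 - (1)·1.222) / (7) = -0.207
  q = (4 - (4)·-0.714 - (-2)·1.222) / (9) = 1.033
  r = (-4 - (4)·-0.714 - (-1)·1.556) / (9) = 0.046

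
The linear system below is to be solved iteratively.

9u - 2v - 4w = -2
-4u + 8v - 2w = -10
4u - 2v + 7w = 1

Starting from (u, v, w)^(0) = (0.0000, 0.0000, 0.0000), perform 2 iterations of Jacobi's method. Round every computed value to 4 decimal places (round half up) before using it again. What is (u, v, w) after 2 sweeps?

(-0.4365, -1.3254, -0.0873)

Iteration 1:
  u = (-2 - (-2)·0.0000 - (-4)·0.0000) / (9) = -0.2222
  v = (-10 - (-4)·0.0000 - (-2)·0.0000) / (8) = -1.2500
  w = (1 - (4)·0.0000 - (-2)·0.0000) / (7) = 0.1429
Iteration 2:
  u = (-2 - (-2)·-1.2500 - (-4)·0.1429) / (9) = -0.4365
  v = (-10 - (-4)·-0.2222 - (-2)·0.1429) / (8) = -1.3254
  w = (1 - (4)·-0.2222 - (-2)·-1.2500) / (7) = -0.0873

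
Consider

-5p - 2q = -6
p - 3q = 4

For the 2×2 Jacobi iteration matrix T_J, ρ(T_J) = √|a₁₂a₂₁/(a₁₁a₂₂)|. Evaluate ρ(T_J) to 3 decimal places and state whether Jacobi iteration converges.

0.365

a₁₂a₂₁/(a₁₁a₂₂) = (-2)·(1) / ((-5)·(-3)) = -0.133333
ρ = √|-0.133333| = √0.133333 = 0.365
ρ < 1, so Jacobi converges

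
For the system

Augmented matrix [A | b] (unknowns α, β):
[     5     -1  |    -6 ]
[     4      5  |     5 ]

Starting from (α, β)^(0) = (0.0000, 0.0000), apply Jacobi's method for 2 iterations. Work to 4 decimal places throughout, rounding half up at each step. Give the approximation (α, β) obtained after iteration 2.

Iteration 1:
  α = (-6 - (-1)·0.0000) / (5) = -1.2000
  β = (5 - (4)·0.0000) / (5) = 1.0000
Iteration 2:
  α = (-6 - (-1)·1.0000) / (5) = -1.0000
  β = (5 - (4)·-1.2000) / (5) = 1.9600

(-1.0000, 1.9600)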